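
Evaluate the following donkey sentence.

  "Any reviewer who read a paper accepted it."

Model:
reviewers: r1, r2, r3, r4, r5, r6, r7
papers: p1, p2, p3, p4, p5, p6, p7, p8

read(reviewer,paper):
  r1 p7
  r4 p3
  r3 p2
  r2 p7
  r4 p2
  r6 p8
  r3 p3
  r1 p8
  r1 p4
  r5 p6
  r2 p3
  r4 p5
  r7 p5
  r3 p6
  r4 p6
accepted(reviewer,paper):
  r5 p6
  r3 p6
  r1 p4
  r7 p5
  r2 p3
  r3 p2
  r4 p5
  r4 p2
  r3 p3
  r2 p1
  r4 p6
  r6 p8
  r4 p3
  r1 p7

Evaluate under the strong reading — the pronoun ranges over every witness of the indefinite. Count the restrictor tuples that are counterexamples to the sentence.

2

"it" takes "a paper" as antecedent — a donkey pronoun bound across the clause boundary.
Strong reading: for every (r,p) with read(r,p), accepted(r,p).
Restrictor pairs: (r1,p4) ✓  (r1,p7) ✓  (r1,p8) ✗  (r2,p3) ✓  (r2,p7) ✗  (r3,p2) ✓  (r3,p3) ✓  (r3,p6) ✓  (r4,p2) ✓  (r4,p3) ✓  (r4,p5) ✓  (r4,p6) ✓  (r5,p6) ✓  (r6,p8) ✓  (r7,p5) ✓
Counterexamples (restrictor pairs failing the scope): 2.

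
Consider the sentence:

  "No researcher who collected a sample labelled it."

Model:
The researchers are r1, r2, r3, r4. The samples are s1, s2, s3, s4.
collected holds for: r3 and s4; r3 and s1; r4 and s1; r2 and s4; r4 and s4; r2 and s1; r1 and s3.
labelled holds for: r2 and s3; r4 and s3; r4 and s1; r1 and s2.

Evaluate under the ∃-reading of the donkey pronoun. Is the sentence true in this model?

False

"it" takes "a sample" as antecedent — a donkey pronoun bound across the clause boundary.
Truth condition: for no (r,s) with collected(r,s) does labelled(r,s) hold.
Restrictor pairs — does the scope hold? (r1,s3):fails  (r2,s1):fails  (r2,s4):fails  (r3,s1):fails  (r3,s4):fails  (r4,s1):holds  (r4,s4):fails
Scope holds for 1 pair(s), so the sentence is false.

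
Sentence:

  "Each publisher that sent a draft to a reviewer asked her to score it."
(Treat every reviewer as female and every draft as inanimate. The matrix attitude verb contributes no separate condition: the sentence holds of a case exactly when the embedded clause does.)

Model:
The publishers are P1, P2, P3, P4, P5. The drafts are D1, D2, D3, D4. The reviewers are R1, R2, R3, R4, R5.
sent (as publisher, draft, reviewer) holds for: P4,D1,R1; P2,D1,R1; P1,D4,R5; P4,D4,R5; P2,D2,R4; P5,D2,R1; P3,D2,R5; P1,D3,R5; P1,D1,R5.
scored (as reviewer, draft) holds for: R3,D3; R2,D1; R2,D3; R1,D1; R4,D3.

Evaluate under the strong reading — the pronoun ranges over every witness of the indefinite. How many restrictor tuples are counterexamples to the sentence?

7

"her" takes "a reviewer" as antecedent and "it" takes "a draft"; both are donkey pronouns co-varying with the restrictor.
Strong reading: for every (p,d,r) with sent(p,d,r), scored(r,d).
Restrictor triples: (P1,D1,R5)→scored(R5,D1) ✗  (P1,D3,R5)→scored(R5,D3) ✗  (P1,D4,R5)→scored(R5,D4) ✗  (P2,D1,R1)→scored(R1,D1) ✓  (P2,D2,R4)→scored(R4,D2) ✗  (P3,D2,R5)→scored(R5,D2) ✗  (P4,D1,R1)→scored(R1,D1) ✓  (P4,D4,R5)→scored(R5,D4) ✗  (P5,D2,R1)→scored(R1,D2) ✗
Counterexamples (restrictor triples failing the scope): 7.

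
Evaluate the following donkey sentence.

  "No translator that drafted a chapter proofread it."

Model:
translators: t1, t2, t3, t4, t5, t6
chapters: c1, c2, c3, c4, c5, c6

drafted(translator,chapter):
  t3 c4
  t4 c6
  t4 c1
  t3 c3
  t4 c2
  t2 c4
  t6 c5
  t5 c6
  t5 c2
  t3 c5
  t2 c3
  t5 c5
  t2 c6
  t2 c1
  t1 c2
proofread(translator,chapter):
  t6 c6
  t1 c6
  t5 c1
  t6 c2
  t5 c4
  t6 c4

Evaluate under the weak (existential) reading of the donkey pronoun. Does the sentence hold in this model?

"it" takes "a chapter" as antecedent — a donkey pronoun bound across the clause boundary.
Truth condition: for no (t,c) with drafted(t,c) does proofread(t,c) hold.
Restrictor pairs — does the scope hold? (t1,c2):fails  (t2,c1):fails  (t2,c3):fails  (t2,c4):fails  (t2,c6):fails  (t3,c3):fails  (t3,c4):fails  (t3,c5):fails  (t4,c1):fails  (t4,c2):fails  (t4,c6):fails  (t5,c2):fails  (t5,c5):fails  (t5,c6):fails  (t6,c5):fails
Scope holds for no restrictor pair, so the sentence is true.

True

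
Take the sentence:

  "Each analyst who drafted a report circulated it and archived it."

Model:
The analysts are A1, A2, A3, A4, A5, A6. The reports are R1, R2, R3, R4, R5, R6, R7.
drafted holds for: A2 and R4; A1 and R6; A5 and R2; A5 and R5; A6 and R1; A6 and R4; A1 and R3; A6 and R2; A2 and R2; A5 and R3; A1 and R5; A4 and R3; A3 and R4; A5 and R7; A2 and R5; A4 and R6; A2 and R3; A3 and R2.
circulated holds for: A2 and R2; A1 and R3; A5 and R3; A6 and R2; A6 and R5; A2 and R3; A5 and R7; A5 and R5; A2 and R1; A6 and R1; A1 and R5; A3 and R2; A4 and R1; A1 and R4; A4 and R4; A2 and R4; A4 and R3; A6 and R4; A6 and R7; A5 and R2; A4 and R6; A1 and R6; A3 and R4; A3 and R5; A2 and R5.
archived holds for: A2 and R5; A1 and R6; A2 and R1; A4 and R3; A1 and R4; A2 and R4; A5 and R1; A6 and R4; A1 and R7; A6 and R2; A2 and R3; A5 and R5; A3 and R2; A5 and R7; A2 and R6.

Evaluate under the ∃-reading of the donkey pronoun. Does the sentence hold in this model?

"it" takes "a report" as antecedent — a donkey pronoun bound across the clause boundary.
Weak reading: every analyst a with some drafted-report has at least one drafted-report r such that circulated(a,r) ∧ archived(a,r).
Per analyst: A1:✓  A2:✓  A3:✓  A4:✓  A5:✓  A6:✓
Every analyst in the restrictor has a witness.

True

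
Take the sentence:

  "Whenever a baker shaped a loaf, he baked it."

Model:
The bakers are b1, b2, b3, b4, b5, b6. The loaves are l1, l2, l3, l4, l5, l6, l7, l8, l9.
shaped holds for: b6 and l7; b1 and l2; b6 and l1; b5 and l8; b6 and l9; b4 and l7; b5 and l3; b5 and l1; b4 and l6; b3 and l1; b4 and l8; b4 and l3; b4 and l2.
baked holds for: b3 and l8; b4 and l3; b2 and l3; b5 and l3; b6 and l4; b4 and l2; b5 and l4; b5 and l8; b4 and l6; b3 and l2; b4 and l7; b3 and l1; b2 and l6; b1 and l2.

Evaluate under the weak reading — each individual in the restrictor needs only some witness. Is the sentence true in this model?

"it" takes "a loaf" as antecedent — a donkey pronoun bound across the clause boundary.
Weak reading: every baker b with some shaped-loaf has at least one shaped-loaf l such that baked(b,l).
Per baker: b1:✓  b3:✓  b4:✓  b5:✓  b6:✗
b6 has no witness among its shaped-loaves.

False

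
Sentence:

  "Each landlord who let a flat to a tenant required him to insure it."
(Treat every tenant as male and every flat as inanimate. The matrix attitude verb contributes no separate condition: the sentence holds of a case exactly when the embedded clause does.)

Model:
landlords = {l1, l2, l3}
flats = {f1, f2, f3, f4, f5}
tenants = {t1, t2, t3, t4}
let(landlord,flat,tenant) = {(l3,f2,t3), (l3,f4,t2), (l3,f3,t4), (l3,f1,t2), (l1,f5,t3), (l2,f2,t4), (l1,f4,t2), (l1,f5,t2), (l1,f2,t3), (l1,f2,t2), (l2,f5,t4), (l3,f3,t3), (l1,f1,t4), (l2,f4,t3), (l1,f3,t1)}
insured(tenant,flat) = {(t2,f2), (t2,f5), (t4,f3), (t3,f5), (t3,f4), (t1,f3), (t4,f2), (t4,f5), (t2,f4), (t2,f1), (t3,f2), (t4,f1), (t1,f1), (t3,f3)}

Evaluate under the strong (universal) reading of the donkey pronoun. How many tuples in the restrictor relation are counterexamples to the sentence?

0

"him" takes "a tenant" as antecedent and "it" takes "a flat"; both are donkey pronouns co-varying with the restrictor.
Strong reading: for every (l,f,t) with let(l,f,t), insured(t,f).
Restrictor triples: (l1,f1,t4)→insured(t4,f1) ✓  (l1,f2,t2)→insured(t2,f2) ✓  (l1,f2,t3)→insured(t3,f2) ✓  (l1,f3,t1)→insured(t1,f3) ✓  (l1,f4,t2)→insured(t2,f4) ✓  (l1,f5,t2)→insured(t2,f5) ✓  (l1,f5,t3)→insured(t3,f5) ✓  (l2,f2,t4)→insured(t4,f2) ✓  (l2,f4,t3)→insured(t3,f4) ✓  (l2,f5,t4)→insured(t4,f5) ✓  (l3,f1,t2)→insured(t2,f1) ✓  (l3,f2,t3)→insured(t3,f2) ✓  (l3,f3,t3)→insured(t3,f3) ✓  (l3,f3,t4)→insured(t4,f3) ✓  (l3,f4,t2)→insured(t2,f4) ✓
Counterexamples (restrictor triples failing the scope): 0.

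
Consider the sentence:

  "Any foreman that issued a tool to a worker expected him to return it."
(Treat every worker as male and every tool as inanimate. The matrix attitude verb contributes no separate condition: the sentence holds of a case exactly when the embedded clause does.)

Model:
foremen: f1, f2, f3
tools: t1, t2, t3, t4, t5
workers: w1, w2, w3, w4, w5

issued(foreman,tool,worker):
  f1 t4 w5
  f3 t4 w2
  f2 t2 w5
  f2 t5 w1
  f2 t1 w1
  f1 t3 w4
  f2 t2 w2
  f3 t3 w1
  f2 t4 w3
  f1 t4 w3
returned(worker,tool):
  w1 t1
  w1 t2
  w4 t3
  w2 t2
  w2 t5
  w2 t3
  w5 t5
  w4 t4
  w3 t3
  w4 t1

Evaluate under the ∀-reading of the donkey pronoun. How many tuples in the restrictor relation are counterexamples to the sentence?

7

"him" takes "a worker" as antecedent and "it" takes "a tool"; both are donkey pronouns co-varying with the restrictor.
Strong reading: for every (f,t,w) with issued(f,t,w), returned(w,t).
Restrictor triples: (f1,t3,w4)→returned(w4,t3) ✓  (f1,t4,w3)→returned(w3,t4) ✗  (f1,t4,w5)→returned(w5,t4) ✗  (f2,t1,w1)→returned(w1,t1) ✓  (f2,t2,w2)→returned(w2,t2) ✓  (f2,t2,w5)→returned(w5,t2) ✗  (f2,t4,w3)→returned(w3,t4) ✗  (f2,t5,w1)→returned(w1,t5) ✗  (f3,t3,w1)→returned(w1,t3) ✗  (f3,t4,w2)→returned(w2,t4) ✗
Counterexamples (restrictor triples failing the scope): 7.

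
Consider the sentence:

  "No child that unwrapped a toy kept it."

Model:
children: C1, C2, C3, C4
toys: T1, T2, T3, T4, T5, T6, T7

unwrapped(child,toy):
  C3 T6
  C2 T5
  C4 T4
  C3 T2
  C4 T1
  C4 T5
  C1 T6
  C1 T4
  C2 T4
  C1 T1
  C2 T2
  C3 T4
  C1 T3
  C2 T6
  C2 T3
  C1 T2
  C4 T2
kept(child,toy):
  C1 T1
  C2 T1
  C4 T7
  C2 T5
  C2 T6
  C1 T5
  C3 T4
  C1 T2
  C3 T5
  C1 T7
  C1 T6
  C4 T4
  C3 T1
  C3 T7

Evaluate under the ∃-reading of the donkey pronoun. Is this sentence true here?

False

"it" takes "a toy" as antecedent — a donkey pronoun bound across the clause boundary.
Truth condition: for no (c,t) with unwrapped(c,t) does kept(c,t) hold.
Restrictor pairs — does the scope hold? (C1,T1):holds  (C1,T2):holds  (C1,T3):fails  (C1,T4):fails  (C1,T6):holds  (C2,T2):fails  (C2,T3):fails  (C2,T4):fails  (C2,T5):holds  (C2,T6):holds  (C3,T2):fails  (C3,T4):holds  (C3,T6):fails  (C4,T1):fails  (C4,T2):fails  (C4,T4):holds  (C4,T5):fails
Scope holds for 7 pair(s), so the sentence is false.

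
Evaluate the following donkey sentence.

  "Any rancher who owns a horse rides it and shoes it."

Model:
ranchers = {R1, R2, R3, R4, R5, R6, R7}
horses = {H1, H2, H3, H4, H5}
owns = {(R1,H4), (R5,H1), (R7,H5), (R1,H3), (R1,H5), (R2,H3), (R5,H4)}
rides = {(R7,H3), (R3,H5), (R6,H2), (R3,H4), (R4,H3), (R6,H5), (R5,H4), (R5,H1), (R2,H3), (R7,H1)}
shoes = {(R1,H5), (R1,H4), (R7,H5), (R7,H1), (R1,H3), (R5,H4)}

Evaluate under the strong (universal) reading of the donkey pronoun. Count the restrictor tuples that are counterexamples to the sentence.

6

"it" takes "a horse" as antecedent — a donkey pronoun bound across the clause boundary.
Strong reading: for every (r,h) with owns(r,h), rides(r,h) ∧ shoes(r,h).
Restrictor pairs: (R1,H3) ✗  (R1,H4) ✗  (R1,H5) ✗  (R2,H3) ✗  (R5,H1) ✗  (R5,H4) ✓  (R7,H5) ✗
Counterexamples (restrictor pairs failing the scope): 6.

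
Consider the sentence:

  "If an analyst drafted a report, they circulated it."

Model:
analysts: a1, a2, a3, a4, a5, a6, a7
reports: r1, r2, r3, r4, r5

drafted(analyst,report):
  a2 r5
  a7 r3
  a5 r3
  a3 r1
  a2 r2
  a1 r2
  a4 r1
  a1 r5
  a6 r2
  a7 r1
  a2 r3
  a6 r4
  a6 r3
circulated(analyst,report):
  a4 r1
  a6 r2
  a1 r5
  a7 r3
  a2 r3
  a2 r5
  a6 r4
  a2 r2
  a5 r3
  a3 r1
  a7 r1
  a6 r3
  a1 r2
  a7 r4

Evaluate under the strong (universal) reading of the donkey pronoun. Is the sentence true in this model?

True

"it" takes "a report" as antecedent — a donkey pronoun bound across the clause boundary.
Strong reading: for every (a,r) with drafted(a,r), circulated(a,r).
Restrictor pairs: (a1,r2) ✓  (a1,r5) ✓  (a2,r2) ✓  (a2,r3) ✓  (a2,r5) ✓  (a3,r1) ✓  (a4,r1) ✓  (a5,r3) ✓  (a6,r2) ✓  (a6,r3) ✓  (a6,r4) ✓  (a7,r1) ✓  (a7,r3) ✓
Every restrictor pair satisfies the scope.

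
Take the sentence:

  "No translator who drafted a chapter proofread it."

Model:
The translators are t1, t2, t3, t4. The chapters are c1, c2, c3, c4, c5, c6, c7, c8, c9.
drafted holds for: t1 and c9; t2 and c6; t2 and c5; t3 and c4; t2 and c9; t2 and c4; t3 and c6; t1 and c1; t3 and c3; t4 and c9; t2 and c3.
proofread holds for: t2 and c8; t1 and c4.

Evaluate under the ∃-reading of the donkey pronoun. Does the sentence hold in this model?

True

"it" takes "a chapter" as antecedent — a donkey pronoun bound across the clause boundary.
Truth condition: for no (t,c) with drafted(t,c) does proofread(t,c) hold.
Restrictor pairs — does the scope hold? (t1,c1):fails  (t1,c9):fails  (t2,c3):fails  (t2,c4):fails  (t2,c5):fails  (t2,c6):fails  (t2,c9):fails  (t3,c3):fails  (t3,c4):fails  (t3,c6):fails  (t4,c9):fails
Scope holds for no restrictor pair, so the sentence is true.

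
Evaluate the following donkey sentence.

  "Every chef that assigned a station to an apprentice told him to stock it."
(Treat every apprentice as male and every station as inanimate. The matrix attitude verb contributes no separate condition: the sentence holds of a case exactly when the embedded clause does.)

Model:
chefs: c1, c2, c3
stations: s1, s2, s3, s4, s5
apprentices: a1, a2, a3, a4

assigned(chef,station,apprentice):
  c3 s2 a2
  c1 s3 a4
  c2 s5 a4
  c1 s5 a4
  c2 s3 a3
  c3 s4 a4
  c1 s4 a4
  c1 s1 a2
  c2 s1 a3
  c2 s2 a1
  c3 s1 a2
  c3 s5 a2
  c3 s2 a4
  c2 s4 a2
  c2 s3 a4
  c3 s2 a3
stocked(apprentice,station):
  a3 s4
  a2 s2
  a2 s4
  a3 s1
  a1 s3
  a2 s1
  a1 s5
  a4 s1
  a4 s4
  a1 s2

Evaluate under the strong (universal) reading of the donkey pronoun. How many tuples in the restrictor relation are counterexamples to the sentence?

8

"him" takes "an apprentice" as antecedent and "it" takes "a station"; both are donkey pronouns co-varying with the restrictor.
Strong reading: for every (c,s,a) with assigned(c,s,a), stocked(a,s).
Restrictor triples: (c1,s1,a2)→stocked(a2,s1) ✓  (c1,s3,a4)→stocked(a4,s3) ✗  (c1,s4,a4)→stocked(a4,s4) ✓  (c1,s5,a4)→stocked(a4,s5) ✗  (c2,s1,a3)→stocked(a3,s1) ✓  (c2,s2,a1)→stocked(a1,s2) ✓  (c2,s3,a3)→stocked(a3,s3) ✗  (c2,s3,a4)→stocked(a4,s3) ✗  (c2,s4,a2)→stocked(a2,s4) ✓  (c2,s5,a4)→stocked(a4,s5) ✗  (c3,s1,a2)→stocked(a2,s1) ✓  (c3,s2,a2)→stocked(a2,s2) ✓  (c3,s2,a3)→stocked(a3,s2) ✗  (c3,s2,a4)→stocked(a4,s2) ✗  (c3,s4,a4)→stocked(a4,s4) ✓  (c3,s5,a2)→stocked(a2,s5) ✗
Counterexamples (restrictor triples failing the scope): 8.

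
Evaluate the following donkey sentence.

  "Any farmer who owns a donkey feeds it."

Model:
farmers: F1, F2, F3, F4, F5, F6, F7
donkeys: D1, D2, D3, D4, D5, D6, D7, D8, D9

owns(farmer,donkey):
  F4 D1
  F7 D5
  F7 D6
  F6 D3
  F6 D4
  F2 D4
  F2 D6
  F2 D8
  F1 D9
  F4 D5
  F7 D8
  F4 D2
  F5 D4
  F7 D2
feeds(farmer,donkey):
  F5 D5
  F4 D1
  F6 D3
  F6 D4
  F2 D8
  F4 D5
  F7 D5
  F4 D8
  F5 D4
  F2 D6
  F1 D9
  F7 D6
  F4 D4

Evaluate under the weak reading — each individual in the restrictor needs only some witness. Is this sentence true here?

"it" takes "a donkey" as antecedent — a donkey pronoun bound across the clause boundary.
Weak reading: every farmer f with some owns-donkey has at least one owns-donkey d such that feeds(f,d).
Per farmer: F1:✓  F2:✓  F4:✓  F5:✓  F6:✓  F7:✓
Every farmer in the restrictor has a witness.

True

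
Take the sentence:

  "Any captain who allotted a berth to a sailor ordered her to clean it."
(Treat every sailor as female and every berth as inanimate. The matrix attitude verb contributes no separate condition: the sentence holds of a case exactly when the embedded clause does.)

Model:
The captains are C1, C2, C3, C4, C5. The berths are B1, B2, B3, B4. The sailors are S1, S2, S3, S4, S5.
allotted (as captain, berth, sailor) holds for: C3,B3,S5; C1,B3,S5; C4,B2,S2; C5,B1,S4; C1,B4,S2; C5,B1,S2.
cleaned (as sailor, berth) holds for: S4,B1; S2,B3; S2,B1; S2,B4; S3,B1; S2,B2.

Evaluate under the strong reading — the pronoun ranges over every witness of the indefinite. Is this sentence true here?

"her" takes "a sailor" as antecedent and "it" takes "a berth"; both are donkey pronouns co-varying with the restrictor.
Strong reading: for every (c,b,s) with allotted(c,b,s), cleaned(s,b).
Restrictor triples: (C1,B3,S5)→cleaned(S5,B3) ✗  (C1,B4,S2)→cleaned(S2,B4) ✓  (C3,B3,S5)→cleaned(S5,B3) ✗  (C4,B2,S2)→cleaned(S2,B2) ✓  (C5,B1,S2)→cleaned(S2,B1) ✓  (C5,B1,S4)→cleaned(S4,B1) ✓
Counterexample: (C1,B3,S5) — cleaned(S5,B3) does not hold.

False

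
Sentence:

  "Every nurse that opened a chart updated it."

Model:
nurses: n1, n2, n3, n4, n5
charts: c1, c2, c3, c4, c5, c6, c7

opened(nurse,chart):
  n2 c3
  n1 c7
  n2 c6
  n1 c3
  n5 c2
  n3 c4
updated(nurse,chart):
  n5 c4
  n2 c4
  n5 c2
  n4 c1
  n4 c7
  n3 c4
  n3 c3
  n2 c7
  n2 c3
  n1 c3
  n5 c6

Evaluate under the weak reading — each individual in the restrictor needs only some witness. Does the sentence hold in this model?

True

"it" takes "a chart" as antecedent — a donkey pronoun bound across the clause boundary.
Weak reading: every nurse n with some opened-chart has at least one opened-chart c such that updated(n,c).
Per nurse: n1:✓  n2:✓  n3:✓  n5:✓
Every nurse in the restrictor has a witness.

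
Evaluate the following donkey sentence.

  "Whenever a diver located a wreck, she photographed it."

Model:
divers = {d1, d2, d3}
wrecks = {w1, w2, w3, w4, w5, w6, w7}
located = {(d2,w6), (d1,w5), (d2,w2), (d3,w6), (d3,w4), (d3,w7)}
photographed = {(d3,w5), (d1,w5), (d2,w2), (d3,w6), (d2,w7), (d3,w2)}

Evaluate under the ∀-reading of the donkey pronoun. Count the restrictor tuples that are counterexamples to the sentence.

3

"it" takes "a wreck" as antecedent — a donkey pronoun bound across the clause boundary.
Strong reading: for every (d,w) with located(d,w), photographed(d,w).
Restrictor pairs: (d1,w5) ✓  (d2,w2) ✓  (d2,w6) ✗  (d3,w4) ✗  (d3,w6) ✓  (d3,w7) ✗
Counterexamples (restrictor pairs failing the scope): 3.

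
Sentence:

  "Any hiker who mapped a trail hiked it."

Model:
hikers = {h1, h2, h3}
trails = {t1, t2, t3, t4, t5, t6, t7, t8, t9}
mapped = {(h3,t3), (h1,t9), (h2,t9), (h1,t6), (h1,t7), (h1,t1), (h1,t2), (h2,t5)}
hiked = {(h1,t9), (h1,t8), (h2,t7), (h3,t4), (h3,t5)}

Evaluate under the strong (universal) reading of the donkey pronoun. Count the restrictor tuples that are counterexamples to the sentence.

"it" takes "a trail" as antecedent — a donkey pronoun bound across the clause boundary.
Strong reading: for every (h,t) with mapped(h,t), hiked(h,t).
Restrictor pairs: (h1,t1) ✗  (h1,t2) ✗  (h1,t6) ✗  (h1,t7) ✗  (h1,t9) ✓  (h2,t5) ✗  (h2,t9) ✗  (h3,t3) ✗
Counterexamples (restrictor pairs failing the scope): 7.

7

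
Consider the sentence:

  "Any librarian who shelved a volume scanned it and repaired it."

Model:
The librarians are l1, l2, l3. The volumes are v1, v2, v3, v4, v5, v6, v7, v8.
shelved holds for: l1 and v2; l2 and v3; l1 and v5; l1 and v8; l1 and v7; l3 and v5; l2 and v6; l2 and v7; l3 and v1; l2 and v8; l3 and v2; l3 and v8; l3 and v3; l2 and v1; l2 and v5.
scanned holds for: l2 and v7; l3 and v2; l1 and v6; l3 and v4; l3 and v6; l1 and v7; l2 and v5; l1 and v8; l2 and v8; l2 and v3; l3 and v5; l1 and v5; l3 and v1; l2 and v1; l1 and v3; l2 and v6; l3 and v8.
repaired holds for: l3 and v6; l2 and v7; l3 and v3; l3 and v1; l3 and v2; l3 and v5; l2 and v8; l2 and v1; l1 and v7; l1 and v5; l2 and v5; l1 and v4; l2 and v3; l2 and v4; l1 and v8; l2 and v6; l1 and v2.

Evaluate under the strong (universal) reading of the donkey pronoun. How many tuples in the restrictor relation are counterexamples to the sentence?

3

"it" takes "a volume" as antecedent — a donkey pronoun bound across the clause boundary.
Strong reading: for every (l,v) with shelved(l,v), scanned(l,v) ∧ repaired(l,v).
Restrictor pairs: (l1,v2) ✗  (l1,v5) ✓  (l1,v7) ✓  (l1,v8) ✓  (l2,v1) ✓  (l2,v3) ✓  (l2,v5) ✓  (l2,v6) ✓  (l2,v7) ✓  (l2,v8) ✓  (l3,v1) ✓  (l3,v2) ✓  (l3,v3) ✗  (l3,v5) ✓  (l3,v8) ✗
Counterexamples (restrictor pairs failing the scope): 3.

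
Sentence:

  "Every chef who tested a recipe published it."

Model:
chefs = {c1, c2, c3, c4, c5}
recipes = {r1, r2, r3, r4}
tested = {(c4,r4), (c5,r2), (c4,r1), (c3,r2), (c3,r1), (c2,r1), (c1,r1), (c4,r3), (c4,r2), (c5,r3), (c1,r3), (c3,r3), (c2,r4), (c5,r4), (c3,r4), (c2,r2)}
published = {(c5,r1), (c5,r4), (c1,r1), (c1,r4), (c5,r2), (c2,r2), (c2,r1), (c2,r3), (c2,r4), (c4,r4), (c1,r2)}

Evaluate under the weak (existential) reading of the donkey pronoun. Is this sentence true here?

False

"it" takes "a recipe" as antecedent — a donkey pronoun bound across the clause boundary.
Weak reading: every chef c with some tested-recipe has at least one tested-recipe r such that published(c,r).
Per chef: c1:✓  c2:✓  c3:✗  c4:✓  c5:✓
c3 has no witness among its tested-recipes.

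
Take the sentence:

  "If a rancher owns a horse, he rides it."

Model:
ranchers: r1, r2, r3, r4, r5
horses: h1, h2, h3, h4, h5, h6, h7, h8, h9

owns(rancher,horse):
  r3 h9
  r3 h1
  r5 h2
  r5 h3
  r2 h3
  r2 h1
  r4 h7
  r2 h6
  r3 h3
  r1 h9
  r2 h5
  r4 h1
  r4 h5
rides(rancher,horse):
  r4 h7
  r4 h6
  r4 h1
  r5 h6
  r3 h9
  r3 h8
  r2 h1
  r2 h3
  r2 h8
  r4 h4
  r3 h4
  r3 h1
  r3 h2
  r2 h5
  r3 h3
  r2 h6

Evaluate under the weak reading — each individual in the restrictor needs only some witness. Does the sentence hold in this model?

False

"it" takes "a horse" as antecedent — a donkey pronoun bound across the clause boundary.
Weak reading: every rancher r with some owns-horse has at least one owns-horse h such that rides(r,h).
Per rancher: r1:✗  r2:✓  r3:✓  r4:✓  r5:✗
r1 has no witness among its owns-horses.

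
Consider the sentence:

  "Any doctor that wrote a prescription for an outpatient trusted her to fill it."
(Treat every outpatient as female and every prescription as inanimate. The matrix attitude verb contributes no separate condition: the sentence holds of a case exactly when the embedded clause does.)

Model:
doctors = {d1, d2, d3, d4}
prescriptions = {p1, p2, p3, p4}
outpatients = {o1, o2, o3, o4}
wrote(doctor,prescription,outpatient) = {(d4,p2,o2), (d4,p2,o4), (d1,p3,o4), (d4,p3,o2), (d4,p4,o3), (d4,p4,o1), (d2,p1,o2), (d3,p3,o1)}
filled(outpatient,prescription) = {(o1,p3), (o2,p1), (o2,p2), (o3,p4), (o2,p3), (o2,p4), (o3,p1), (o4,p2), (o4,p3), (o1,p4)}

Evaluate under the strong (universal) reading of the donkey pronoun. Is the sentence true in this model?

"her" takes "an outpatient" as antecedent and "it" takes "a prescription"; both are donkey pronouns co-varying with the restrictor.
Strong reading: for every (d,p,o) with wrote(d,p,o), filled(o,p).
Restrictor triples: (d1,p3,o4)→filled(o4,p3) ✓  (d2,p1,o2)→filled(o2,p1) ✓  (d3,p3,o1)→filled(o1,p3) ✓  (d4,p2,o2)→filled(o2,p2) ✓  (d4,p2,o4)→filled(o4,p2) ✓  (d4,p3,o2)→filled(o2,p3) ✓  (d4,p4,o1)→filled(o1,p4) ✓  (d4,p4,o3)→filled(o3,p4) ✓
Every restrictor triple satisfies the scope.

True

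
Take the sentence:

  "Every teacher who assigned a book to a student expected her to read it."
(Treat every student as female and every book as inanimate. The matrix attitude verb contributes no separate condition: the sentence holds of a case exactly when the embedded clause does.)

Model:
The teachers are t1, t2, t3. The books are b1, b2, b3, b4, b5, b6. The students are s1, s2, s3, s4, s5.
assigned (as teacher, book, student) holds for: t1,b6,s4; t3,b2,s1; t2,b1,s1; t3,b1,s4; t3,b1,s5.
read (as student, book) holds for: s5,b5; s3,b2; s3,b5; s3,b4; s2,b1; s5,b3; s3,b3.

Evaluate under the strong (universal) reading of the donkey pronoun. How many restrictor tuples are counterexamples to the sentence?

"her" takes "a student" as antecedent and "it" takes "a book"; both are donkey pronouns co-varying with the restrictor.
Strong reading: for every (t,b,s) with assigned(t,b,s), read(s,b).
Restrictor triples: (t1,b6,s4)→read(s4,b6) ✗  (t2,b1,s1)→read(s1,b1) ✗  (t3,b1,s4)→read(s4,b1) ✗  (t3,b1,s5)→read(s5,b1) ✗  (t3,b2,s1)→read(s1,b2) ✗
Counterexamples (restrictor triples failing the scope): 5.

5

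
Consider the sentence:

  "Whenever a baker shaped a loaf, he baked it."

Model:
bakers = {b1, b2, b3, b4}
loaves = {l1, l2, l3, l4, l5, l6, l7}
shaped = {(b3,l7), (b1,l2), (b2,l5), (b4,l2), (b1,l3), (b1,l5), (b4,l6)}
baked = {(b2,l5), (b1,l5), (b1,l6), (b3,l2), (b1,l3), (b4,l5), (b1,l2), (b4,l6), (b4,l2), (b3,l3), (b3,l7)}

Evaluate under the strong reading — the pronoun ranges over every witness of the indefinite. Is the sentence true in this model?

True

"it" takes "a loaf" as antecedent — a donkey pronoun bound across the clause boundary.
Strong reading: for every (b,l) with shaped(b,l), baked(b,l).
Restrictor pairs: (b1,l2) ✓  (b1,l3) ✓  (b1,l5) ✓  (b2,l5) ✓  (b3,l7) ✓  (b4,l2) ✓  (b4,l6) ✓
Every restrictor pair satisfies the scope.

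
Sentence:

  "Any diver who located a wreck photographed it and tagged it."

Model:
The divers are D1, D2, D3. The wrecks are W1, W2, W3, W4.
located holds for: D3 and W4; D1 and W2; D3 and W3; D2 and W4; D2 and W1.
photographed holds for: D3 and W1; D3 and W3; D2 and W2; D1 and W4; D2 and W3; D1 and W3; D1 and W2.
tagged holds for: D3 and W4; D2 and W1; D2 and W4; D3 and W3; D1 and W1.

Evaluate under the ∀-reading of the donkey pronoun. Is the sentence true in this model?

"it" takes "a wreck" as antecedent — a donkey pronoun bound across the clause boundary.
Strong reading: for every (d,w) with located(d,w), photographed(d,w) ∧ tagged(d,w).
Restrictor pairs: (D1,W2) ✗  (D2,W1) ✗  (D2,W4) ✗  (D3,W3) ✓  (D3,W4) ✗
Counterexample: (D1,W2) is in located but fails the scope.

False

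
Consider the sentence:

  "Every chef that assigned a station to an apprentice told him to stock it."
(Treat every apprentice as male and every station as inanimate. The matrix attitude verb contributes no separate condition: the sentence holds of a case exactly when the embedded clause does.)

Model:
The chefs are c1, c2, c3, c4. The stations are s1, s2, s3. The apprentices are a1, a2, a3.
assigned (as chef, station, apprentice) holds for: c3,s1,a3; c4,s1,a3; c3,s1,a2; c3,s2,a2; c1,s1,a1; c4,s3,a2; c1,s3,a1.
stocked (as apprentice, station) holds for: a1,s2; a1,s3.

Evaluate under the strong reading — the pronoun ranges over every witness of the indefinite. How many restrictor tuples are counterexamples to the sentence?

6

"him" takes "an apprentice" as antecedent and "it" takes "a station"; both are donkey pronouns co-varying with the restrictor.
Strong reading: for every (c,s,a) with assigned(c,s,a), stocked(a,s).
Restrictor triples: (c1,s1,a1)→stocked(a1,s1) ✗  (c1,s3,a1)→stocked(a1,s3) ✓  (c3,s1,a2)→stocked(a2,s1) ✗  (c3,s1,a3)→stocked(a3,s1) ✗  (c3,s2,a2)→stocked(a2,s2) ✗  (c4,s1,a3)→stocked(a3,s1) ✗  (c4,s3,a2)→stocked(a2,s3) ✗
Counterexamples (restrictor triples failing the scope): 6.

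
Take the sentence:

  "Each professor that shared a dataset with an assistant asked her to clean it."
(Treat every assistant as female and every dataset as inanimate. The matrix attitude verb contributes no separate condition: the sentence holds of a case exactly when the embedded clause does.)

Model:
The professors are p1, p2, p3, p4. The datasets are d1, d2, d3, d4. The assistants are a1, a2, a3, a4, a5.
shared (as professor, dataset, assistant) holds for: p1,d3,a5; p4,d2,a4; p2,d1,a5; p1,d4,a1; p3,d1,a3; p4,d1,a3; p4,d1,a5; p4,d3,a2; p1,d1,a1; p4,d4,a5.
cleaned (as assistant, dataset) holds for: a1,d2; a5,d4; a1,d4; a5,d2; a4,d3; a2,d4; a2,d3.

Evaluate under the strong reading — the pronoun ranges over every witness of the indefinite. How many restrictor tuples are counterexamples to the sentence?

7

"her" takes "an assistant" as antecedent and "it" takes "a dataset"; both are donkey pronouns co-varying with the restrictor.
Strong reading: for every (p,d,a) with shared(p,d,a), cleaned(a,d).
Restrictor triples: (p1,d1,a1)→cleaned(a1,d1) ✗  (p1,d3,a5)→cleaned(a5,d3) ✗  (p1,d4,a1)→cleaned(a1,d4) ✓  (p2,d1,a5)→cleaned(a5,d1) ✗  (p3,d1,a3)→cleaned(a3,d1) ✗  (p4,d1,a3)→cleaned(a3,d1) ✗  (p4,d1,a5)→cleaned(a5,d1) ✗  (p4,d2,a4)→cleaned(a4,d2) ✗  (p4,d3,a2)→cleaned(a2,d3) ✓  (p4,d4,a5)→cleaned(a5,d4) ✓
Counterexamples (restrictor triples failing the scope): 7.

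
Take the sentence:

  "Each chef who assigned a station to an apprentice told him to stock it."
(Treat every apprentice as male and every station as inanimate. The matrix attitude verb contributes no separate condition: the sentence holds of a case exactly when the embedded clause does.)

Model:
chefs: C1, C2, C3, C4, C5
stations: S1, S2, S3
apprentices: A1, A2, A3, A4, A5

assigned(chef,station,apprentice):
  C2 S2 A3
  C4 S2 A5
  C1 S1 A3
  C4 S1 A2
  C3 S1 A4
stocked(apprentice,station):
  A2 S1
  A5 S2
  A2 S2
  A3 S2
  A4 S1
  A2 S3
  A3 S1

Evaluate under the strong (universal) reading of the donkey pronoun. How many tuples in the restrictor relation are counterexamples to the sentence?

0

"him" takes "an apprentice" as antecedent and "it" takes "a station"; both are donkey pronouns co-varying with the restrictor.
Strong reading: for every (c,s,a) with assigned(c,s,a), stocked(a,s).
Restrictor triples: (C1,S1,A3)→stocked(A3,S1) ✓  (C2,S2,A3)→stocked(A3,S2) ✓  (C3,S1,A4)→stocked(A4,S1) ✓  (C4,S1,A2)→stocked(A2,S1) ✓  (C4,S2,A5)→stocked(A5,S2) ✓
Counterexamples (restrictor triples failing the scope): 0.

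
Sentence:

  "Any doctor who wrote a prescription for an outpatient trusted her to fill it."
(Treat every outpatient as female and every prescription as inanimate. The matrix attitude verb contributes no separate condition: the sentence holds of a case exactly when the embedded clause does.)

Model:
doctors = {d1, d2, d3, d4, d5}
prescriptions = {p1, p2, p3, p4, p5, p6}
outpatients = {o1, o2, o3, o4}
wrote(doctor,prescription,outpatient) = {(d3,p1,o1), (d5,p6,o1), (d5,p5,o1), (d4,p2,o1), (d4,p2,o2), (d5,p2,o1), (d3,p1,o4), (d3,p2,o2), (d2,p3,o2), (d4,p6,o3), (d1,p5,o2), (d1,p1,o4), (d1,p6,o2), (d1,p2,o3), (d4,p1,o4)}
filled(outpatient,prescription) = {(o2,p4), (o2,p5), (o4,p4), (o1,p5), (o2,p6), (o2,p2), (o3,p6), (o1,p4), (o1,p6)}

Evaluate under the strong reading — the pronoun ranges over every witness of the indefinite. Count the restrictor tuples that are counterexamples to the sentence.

8

"her" takes "an outpatient" as antecedent and "it" takes "a prescription"; both are donkey pronouns co-varying with the restrictor.
Strong reading: for every (d,p,o) with wrote(d,p,o), filled(o,p).
Restrictor triples: (d1,p1,o4)→filled(o4,p1) ✗  (d1,p2,o3)→filled(o3,p2) ✗  (d1,p5,o2)→filled(o2,p5) ✓  (d1,p6,o2)→filled(o2,p6) ✓  (d2,p3,o2)→filled(o2,p3) ✗  (d3,p1,o1)→filled(o1,p1) ✗  (d3,p1,o4)→filled(o4,p1) ✗  (d3,p2,o2)→filled(o2,p2) ✓  (d4,p1,o4)→filled(o4,p1) ✗  (d4,p2,o1)→filled(o1,p2) ✗  (d4,p2,o2)→filled(o2,p2) ✓  (d4,p6,o3)→filled(o3,p6) ✓  (d5,p2,o1)→filled(o1,p2) ✗  (d5,p5,o1)→filled(o1,p5) ✓  (d5,p6,o1)→filled(o1,p6) ✓
Counterexamples (restrictor triples failing the scope): 8.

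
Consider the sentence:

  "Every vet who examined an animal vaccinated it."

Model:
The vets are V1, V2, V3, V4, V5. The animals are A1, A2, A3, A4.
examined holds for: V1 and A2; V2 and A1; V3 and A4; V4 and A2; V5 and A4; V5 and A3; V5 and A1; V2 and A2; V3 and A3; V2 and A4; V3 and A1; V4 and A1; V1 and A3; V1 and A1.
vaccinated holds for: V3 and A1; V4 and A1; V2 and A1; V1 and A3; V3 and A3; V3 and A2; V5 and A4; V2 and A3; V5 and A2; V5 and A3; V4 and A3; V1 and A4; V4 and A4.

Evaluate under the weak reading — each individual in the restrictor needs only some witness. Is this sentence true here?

True

"it" takes "an animal" as antecedent — a donkey pronoun bound across the clause boundary.
Weak reading: every vet v with some examined-animal has at least one examined-animal a such that vaccinated(v,a).
Per vet: V1:✓  V2:✓  V3:✓  V4:✓  V5:✓
Every vet in the restrictor has a witness.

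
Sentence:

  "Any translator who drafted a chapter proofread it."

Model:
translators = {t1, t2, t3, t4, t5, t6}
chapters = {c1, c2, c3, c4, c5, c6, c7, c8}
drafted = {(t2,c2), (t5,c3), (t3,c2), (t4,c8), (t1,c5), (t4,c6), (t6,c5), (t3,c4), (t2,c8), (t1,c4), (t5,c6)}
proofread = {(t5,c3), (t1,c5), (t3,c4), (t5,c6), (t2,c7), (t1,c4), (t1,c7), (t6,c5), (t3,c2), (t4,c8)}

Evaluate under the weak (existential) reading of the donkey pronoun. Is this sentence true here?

"it" takes "a chapter" as antecedent — a donkey pronoun bound across the clause boundary.
Weak reading: every translator t with some drafted-chapter has at least one drafted-chapter c such that proofread(t,c).
Per translator: t1:✓  t2:✗  t3:✓  t4:✓  t5:✓  t6:✓
t2 has no witness among its drafted-chapters.

False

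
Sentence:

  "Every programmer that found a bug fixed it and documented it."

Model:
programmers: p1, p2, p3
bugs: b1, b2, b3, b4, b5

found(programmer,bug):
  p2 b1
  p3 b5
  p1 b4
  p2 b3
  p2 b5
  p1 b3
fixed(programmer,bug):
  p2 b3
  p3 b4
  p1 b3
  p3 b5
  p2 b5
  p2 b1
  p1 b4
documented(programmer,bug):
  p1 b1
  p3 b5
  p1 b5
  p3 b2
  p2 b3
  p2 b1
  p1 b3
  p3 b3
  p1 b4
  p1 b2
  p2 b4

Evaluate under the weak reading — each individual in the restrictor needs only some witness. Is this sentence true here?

True

"it" takes "a bug" as antecedent — a donkey pronoun bound across the clause boundary.
Weak reading: every programmer p with some found-bug has at least one found-bug b such that fixed(p,b) ∧ documented(p,b).
Per programmer: p1:✓  p2:✓  p3:✓
Every programmer in the restrictor has a witness.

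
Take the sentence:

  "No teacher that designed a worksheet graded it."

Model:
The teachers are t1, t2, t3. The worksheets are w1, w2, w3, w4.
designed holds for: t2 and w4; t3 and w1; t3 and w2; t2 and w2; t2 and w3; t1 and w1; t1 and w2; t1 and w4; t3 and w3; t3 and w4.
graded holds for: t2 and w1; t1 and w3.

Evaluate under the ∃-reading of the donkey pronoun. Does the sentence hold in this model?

"it" takes "a worksheet" as antecedent — a donkey pronoun bound across the clause boundary.
Truth condition: for no (t,w) with designed(t,w) does graded(t,w) hold.
Restrictor pairs — does the scope hold? (t1,w1):fails  (t1,w2):fails  (t1,w4):fails  (t2,w2):fails  (t2,w3):fails  (t2,w4):fails  (t3,w1):fails  (t3,w2):fails  (t3,w3):fails  (t3,w4):fails
Scope holds for no restrictor pair, so the sentence is true.

True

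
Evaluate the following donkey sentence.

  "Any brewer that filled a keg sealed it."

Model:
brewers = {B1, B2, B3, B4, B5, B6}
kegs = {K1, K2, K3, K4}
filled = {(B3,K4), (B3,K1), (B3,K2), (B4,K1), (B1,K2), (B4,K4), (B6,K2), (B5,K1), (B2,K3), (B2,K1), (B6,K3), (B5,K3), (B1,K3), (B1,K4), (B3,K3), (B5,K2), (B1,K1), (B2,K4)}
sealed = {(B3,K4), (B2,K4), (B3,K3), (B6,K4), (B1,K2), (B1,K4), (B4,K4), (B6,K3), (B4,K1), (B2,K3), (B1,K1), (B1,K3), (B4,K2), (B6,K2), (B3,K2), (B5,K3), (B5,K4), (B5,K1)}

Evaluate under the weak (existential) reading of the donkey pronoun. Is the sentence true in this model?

True

"it" takes "a keg" as antecedent — a donkey pronoun bound across the clause boundary.
Weak reading: every brewer b with some filled-keg has at least one filled-keg k such that sealed(b,k).
Per brewer: B1:✓  B2:✓  B3:✓  B4:✓  B5:✓  B6:✓
Every brewer in the restrictor has a witness.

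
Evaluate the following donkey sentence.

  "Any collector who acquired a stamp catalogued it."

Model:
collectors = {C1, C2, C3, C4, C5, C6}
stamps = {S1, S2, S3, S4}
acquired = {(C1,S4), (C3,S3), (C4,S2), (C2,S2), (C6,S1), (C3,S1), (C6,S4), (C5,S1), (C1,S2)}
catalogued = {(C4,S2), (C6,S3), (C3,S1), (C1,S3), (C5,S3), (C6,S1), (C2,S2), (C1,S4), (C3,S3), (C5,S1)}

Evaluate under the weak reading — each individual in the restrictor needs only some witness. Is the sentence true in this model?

"it" takes "a stamp" as antecedent — a donkey pronoun bound across the clause boundary.
Weak reading: every collector c with some acquired-stamp has at least one acquired-stamp s such that catalogued(c,s).
Per collector: C1:✓  C2:✓  C3:✓  C4:✓  C5:✓  C6:✓
Every collector in the restrictor has a witness.

True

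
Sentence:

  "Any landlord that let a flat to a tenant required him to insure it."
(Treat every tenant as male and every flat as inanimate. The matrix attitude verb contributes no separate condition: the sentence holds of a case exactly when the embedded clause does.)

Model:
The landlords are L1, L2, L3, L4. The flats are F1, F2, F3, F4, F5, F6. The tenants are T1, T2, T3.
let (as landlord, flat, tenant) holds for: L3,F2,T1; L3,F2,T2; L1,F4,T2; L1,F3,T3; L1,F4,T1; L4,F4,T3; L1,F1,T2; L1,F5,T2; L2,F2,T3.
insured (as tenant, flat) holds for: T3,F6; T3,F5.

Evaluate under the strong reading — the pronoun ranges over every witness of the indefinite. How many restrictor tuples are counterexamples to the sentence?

"him" takes "a tenant" as antecedent and "it" takes "a flat"; both are donkey pronouns co-varying with the restrictor.
Strong reading: for every (l,f,t) with let(l,f,t), insured(t,f).
Restrictor triples: (L1,F1,T2)→insured(T2,F1) ✗  (L1,F3,T3)→insured(T3,F3) ✗  (L1,F4,T1)→insured(T1,F4) ✗  (L1,F4,T2)→insured(T2,F4) ✗  (L1,F5,T2)→insured(T2,F5) ✗  (L2,F2,T3)→insured(T3,F2) ✗  (L3,F2,T1)→insured(T1,F2) ✗  (L3,F2,T2)→insured(T2,F2) ✗  (L4,F4,T3)→insured(T3,F4) ✗
Counterexamples (restrictor triples failing the scope): 9.

9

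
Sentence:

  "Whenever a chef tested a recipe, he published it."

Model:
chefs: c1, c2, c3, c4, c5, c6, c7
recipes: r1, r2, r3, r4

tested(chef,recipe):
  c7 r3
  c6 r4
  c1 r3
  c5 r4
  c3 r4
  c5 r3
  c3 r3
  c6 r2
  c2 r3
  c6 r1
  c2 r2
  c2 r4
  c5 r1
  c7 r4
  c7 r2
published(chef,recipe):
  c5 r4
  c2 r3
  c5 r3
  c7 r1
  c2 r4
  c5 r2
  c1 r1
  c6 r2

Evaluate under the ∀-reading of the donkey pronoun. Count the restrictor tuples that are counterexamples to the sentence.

10

"it" takes "a recipe" as antecedent — a donkey pronoun bound across the clause boundary.
Strong reading: for every (c,r) with tested(c,r), published(c,r).
Restrictor pairs: (c1,r3) ✗  (c2,r2) ✗  (c2,r3) ✓  (c2,r4) ✓  (c3,r3) ✗  (c3,r4) ✗  (c5,r1) ✗  (c5,r3) ✓  (c5,r4) ✓  (c6,r1) ✗  (c6,r2) ✓  (c6,r4) ✗  (c7,r2) ✗  (c7,r3) ✗  (c7,r4) ✗
Counterexamples (restrictor pairs failing the scope): 10.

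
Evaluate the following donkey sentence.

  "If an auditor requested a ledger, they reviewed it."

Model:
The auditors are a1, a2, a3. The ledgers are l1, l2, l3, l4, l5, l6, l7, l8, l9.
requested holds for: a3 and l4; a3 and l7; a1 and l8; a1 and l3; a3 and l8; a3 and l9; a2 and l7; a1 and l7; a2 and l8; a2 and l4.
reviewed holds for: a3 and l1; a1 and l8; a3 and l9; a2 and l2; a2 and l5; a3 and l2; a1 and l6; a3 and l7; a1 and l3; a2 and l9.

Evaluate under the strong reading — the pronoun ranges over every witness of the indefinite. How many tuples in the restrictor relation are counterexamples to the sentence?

6

"it" takes "a ledger" as antecedent — a donkey pronoun bound across the clause boundary.
Strong reading: for every (a,l) with requested(a,l), reviewed(a,l).
Restrictor pairs: (a1,l3) ✓  (a1,l7) ✗  (a1,l8) ✓  (a2,l4) ✗  (a2,l7) ✗  (a2,l8) ✗  (a3,l4) ✗  (a3,l7) ✓  (a3,l8) ✗  (a3,l9) ✓
Counterexamples (restrictor pairs failing the scope): 6.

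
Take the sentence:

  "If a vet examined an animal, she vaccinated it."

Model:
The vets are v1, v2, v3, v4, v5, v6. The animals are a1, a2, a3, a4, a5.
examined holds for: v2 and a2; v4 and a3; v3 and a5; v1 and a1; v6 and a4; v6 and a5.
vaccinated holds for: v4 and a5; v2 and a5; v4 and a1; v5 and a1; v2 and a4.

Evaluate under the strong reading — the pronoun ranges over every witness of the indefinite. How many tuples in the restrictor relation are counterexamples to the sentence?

"it" takes "an animal" as antecedent — a donkey pronoun bound across the clause boundary.
Strong reading: for every (v,a) with examined(v,a), vaccinated(v,a).
Restrictor pairs: (v1,a1) ✗  (v2,a2) ✗  (v3,a5) ✗  (v4,a3) ✗  (v6,a4) ✗  (v6,a5) ✗
Counterexamples (restrictor pairs failing the scope): 6.

6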